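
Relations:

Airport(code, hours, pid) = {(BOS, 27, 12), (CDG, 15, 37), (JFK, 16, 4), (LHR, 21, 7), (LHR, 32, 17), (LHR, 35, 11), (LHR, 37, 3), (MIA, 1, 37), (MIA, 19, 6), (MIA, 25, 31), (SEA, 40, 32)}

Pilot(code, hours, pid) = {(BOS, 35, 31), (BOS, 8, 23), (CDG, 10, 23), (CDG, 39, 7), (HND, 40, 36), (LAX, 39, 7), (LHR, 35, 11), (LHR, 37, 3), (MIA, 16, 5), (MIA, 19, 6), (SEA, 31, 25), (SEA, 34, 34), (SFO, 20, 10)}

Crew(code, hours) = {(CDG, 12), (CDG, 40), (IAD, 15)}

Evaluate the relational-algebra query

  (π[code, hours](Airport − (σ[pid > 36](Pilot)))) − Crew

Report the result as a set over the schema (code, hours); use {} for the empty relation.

{(BOS, 27), (CDG, 15), (JFK, 16), (LHR, 21), (LHR, 32), (LHR, 35), (LHR, 37), (MIA, 1), (MIA, 19), (MIA, 25), (SEA, 40)}

Apply σ_{pid > 36}; surviving tuples: {}
Taking the difference: {(BOS, 27, 12), (CDG, 15, 37), (JFK, 16, 4), (LHR, 21, 7), (LHR, 32, 17), (LHR, 35, 11), (LHR, 37, 3), (MIA, 1, 37), (MIA, 19, 6), (MIA, 25, 31), (SEA, 40, 32)}
Projecting to code, hours: {(BOS, 27), (CDG, 15), (JFK, 16), (LHR, 21), (LHR, 32), (LHR, 35), (LHR, 37), (MIA, 1), (MIA, 19), (MIA, 25), (SEA, 40)}
Taking the difference: {(BOS, 27), (CDG, 15), (JFK, 16), (LHR, 21), (LHR, 32), (LHR, 35), (LHR, 37), (MIA, 1), (MIA, 19), (MIA, 25), (SEA, 40)}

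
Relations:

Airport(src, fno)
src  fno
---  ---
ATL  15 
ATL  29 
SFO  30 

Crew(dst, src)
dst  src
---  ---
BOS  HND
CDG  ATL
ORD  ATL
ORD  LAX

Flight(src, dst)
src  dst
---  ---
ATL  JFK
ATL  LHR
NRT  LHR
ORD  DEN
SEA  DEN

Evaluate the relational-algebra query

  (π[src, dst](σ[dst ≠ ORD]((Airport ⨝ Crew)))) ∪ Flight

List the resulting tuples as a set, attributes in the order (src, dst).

{(ATL, CDG), (ATL, JFK), (ATL, LHR), (NRT, LHR), (ORD, DEN), (SEA, DEN)}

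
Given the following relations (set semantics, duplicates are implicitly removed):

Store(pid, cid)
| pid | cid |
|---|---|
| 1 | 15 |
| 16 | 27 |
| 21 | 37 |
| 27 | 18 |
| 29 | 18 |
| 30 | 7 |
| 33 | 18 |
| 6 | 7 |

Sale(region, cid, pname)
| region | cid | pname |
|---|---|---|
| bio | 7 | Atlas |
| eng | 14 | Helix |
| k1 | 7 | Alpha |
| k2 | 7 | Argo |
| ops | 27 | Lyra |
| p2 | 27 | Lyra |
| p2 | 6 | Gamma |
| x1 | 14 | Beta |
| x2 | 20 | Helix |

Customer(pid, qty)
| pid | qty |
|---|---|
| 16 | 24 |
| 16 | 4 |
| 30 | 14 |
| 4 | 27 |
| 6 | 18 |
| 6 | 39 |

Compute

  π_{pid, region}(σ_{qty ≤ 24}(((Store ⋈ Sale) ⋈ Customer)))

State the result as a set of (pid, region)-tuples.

{(16, ops), (16, p2), (30, bio), (30, k1), (30, k2), (6, bio), (6, k1), (6, k2)}

Joining Store and Sale on cid yields {(16, 27, ops, Lyra), (16, 27, p2, Lyra), (30, 7, bio, Atlas), (30, 7, k1, Alpha), (30, 7, k2, Argo), (6, 7, bio, Atlas), (6, 7, k1, Alpha), (6, 7, k2, Argo)}.
Joining (Store ⋈ Sale) and Customer on pid yields {(16, 27, ops, Lyra, 24), (16, 27, ops, Lyra, 4), (16, 27, p2, Lyra, 24), (16, 27, p2, Lyra, 4), (30, 7, bio, Atlas, 14), (30, 7, k1, Alpha, 14), (30, 7, k2, Argo, 14), (6, 7, bio, Atlas, 18), (6, 7, bio, Atlas, 39), (6, 7, k1, Alpha, 18), (6, 7, k1, Alpha, 39), (6, 7, k2, Argo, 18), (6, 7, k2, Argo, 39)}.
Apply σ_{qty ≤ 24}; surviving tuples: {(16, 27, ops, Lyra, 24), (16, 27, ops, Lyra, 4), (16, 27, p2, Lyra, 24), (16, 27, p2, Lyra, 4), (30, 7, bio, Atlas, 14), (30, 7, k1, Alpha, 14), (30, 7, k2, Argo, 14), (6, 7, bio, Atlas, 18), (6, 7, k1, Alpha, 18), (6, 7, k2, Argo, 18)}
π_{pid, region} gives {(16, ops), (16, p2), (30, bio), (30, k1), (30, k2), (6, bio), (6, k1), (6, k2)} (2 duplicate(s) eliminated).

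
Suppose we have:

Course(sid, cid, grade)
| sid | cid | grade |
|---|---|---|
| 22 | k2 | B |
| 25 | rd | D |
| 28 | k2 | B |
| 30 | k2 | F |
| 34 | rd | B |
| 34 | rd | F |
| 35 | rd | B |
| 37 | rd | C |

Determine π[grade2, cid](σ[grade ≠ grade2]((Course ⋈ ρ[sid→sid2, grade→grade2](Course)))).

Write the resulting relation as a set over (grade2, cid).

{(B, k2), (B, rd), (C, rd), (D, rd), (F, k2), (F, rd)}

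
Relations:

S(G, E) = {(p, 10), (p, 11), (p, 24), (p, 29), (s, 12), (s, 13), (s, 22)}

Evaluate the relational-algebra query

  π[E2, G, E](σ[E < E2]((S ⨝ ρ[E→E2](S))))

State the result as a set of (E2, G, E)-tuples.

ρ[E→E2]: schema becomes (G, E2); tuples unchanged.
S ⋈ ρ[E→E2](S) (natural join on G): {(p, 10, 10), (p, 10, 11), (p, 10, 24), (p, 10, 29), (p, 11, 10), (p, 11, 11), (p, 11, 24), (p, 11, 29), (p, 24, 10), (p, 24, 11), (p, 24, 24), (p, 24, 29), (p, 29, 10), (p, 29, 11), (p, 29, 24), (p, 29, 29), (s, 12, 12), (s, 12, 13), (s, 12, 22), (s, 13, 12), (s, 13, 13), (s, 13, 22), (s, 22, 12), (s, 22, 13), (s, 22, 22)}
σ[E < E2]: keep tuples satisfying E < E2 → {(p, 10, 11), (p, 10, 24), (p, 10, 29), (p, 11, 24), (p, 11, 29), (p, 24, 29), (s, 12, 13), (s, 12, 22), (s, 13, 22)}
Keep only column(s) E2, G, E: {(11, p, 10), (13, s, 12), (22, s, 12), (22, s, 13), (24, p, 10), (24, p, 11), (29, p, 10), (29, p, 11), (29, p, 24)}

{(11, p, 10), (13, s, 12), (22, s, 12), (22, s, 13), (24, p, 10), (24, p, 11), (29, p, 10), (29, p, 11), (29, p, 24)}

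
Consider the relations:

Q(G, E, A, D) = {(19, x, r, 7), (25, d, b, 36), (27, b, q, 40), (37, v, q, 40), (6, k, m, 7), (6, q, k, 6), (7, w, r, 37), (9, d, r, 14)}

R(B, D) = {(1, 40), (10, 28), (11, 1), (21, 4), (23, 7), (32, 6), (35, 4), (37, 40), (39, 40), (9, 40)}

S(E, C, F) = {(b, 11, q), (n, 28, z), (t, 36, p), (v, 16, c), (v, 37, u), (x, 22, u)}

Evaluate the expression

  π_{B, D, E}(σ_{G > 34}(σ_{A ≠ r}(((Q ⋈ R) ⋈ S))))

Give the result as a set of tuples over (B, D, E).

Joining Q and R on D yields {(19, x, r, 7, 23), (27, b, q, 40, 1), (27, b, q, 40, 37), (27, b, q, 40, 39), (27, b, q, 40, 9), (37, v, q, 40, 1), (37, v, q, 40, 37), (37, v, q, 40, 39), (37, v, q, 40, 9), (6, k, m, 7, 23), (6, q, k, 6, 32)}.
Joining (Q ⋈ R) and S on E yields {(19, x, r, 7, 23, 22, u), (27, b, q, 40, 1, 11, q), (27, b, q, 40, 37, 11, q), (27, b, q, 40, 39, 11, q), (27, b, q, 40, 9, 11, q), (37, v, q, 40, 1, 16, c), (37, v, q, 40, 1, 37, u), (37, v, q, 40, 37, 16, c), (37, v, q, 40, 37, 37, u), (37, v, q, 40, 39, 16, c), (37, v, q, 40, 39, 37, u), (37, v, q, 40, 9, 16, c), (37, v, q, 40, 9, 37, u)}.
σ[A ≠ r]: keep tuples satisfying A ≠ r → {(27, b, q, 40, 1, 11, q), (27, b, q, 40, 37, 11, q), (27, b, q, 40, 39, 11, q), (27, b, q, 40, 9, 11, q), (37, v, q, 40, 1, 16, c), (37, v, q, 40, 1, 37, u), (37, v, q, 40, 37, 16, c), (37, v, q, 40, 37, 37, u), (37, v, q, 40, 39, 16, c), (37, v, q, 40, 39, 37, u), (37, v, q, 40, 9, 16, c), (37, v, q, 40, 9, 37, u)}
σ[G > 34]: keep tuples satisfying G > 34 → {(37, v, q, 40, 1, 16, c), (37, v, q, 40, 1, 37, u), (37, v, q, 40, 37, 16, c), (37, v, q, 40, 37, 37, u), (37, v, q, 40, 39, 16, c), (37, v, q, 40, 39, 37, u), (37, v, q, 40, 9, 16, c), (37, v, q, 40, 9, 37, u)}
Keep only column(s) B, D, E (4 duplicate(s) eliminated): {(1, 40, v), (37, 40, v), (39, 40, v), (9, 40, v)}

{(1, 40, v), (37, 40, v), (39, 40, v), (9, 40, v)}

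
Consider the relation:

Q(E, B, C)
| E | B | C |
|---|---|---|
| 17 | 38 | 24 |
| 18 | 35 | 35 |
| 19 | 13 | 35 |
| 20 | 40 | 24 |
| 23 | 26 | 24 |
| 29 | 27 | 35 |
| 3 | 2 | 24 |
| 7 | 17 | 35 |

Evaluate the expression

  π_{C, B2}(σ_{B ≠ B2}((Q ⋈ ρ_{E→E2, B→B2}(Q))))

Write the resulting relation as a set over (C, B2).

ρ[E→E2, B→B2]: schema becomes (E2, B2, C); tuples unchanged.
Joining Q and ρ_{E→E2, B→B2}(Q) on C yields {(17, 38, 24, 17, 38), (17, 38, 24, 20, 40), (17, 38, 24, 23, 26), (17, 38, 24, 3, 2), (18, 35, 35, 18, 35), (18, 35, 35, 19, 13), (18, 35, 35, 29, 27), (18, 35, 35, 7, 17), (19, 13, 35, 18, 35), (19, 13, 35, 19, 13), (19, 13, 35, 29, 27), (19, 13, 35, 7, 17), (20, 40, 24, 17, 38), (20, 40, 24, 20, 40), (20, 40, 24, 23, 26), (20, 40, 24, 3, 2), (23, 26, 24, 17, 38), (23, 26, 24, 20, 40), (23, 26, 24, 23, 26), (23, 26, 24, 3, 2), (29, 27, 35, 18, 35), (29, 27, 35, 19, 13), (29, 27, 35, 29, 27), (29, 27, 35, 7, 17), (3, 2, 24, 17, 38), (3, 2, 24, 20, 40), (3, 2, 24, 23, 26), (3, 2, 24, 3, 2), (7, 17, 35, 18, 35), (7, 17, 35, 19, 13), (7, 17, 35, 29, 27), (7, 17, 35, 7, 17)}.
σ[B ≠ B2]: keep tuples satisfying B ≠ B2 → {(17, 38, 24, 20, 40), (17, 38, 24, 23, 26), (17, 38, 24, 3, 2), (18, 35, 35, 19, 13), (18, 35, 35, 29, 27), (18, 35, 35, 7, 17), (19, 13, 35, 18, 35), (19, 13, 35, 29, 27), (19, 13, 35, 7, 17), (20, 40, 24, 17, 38), (20, 40, 24, 23, 26), (20, 40, 24, 3, 2), (23, 26, 24, 17, 38), (23, 26, 24, 20, 40), (23, 26, 24, 3, 2), (29, 27, 35, 18, 35), (29, 27, 35, 19, 13), (29, 27, 35, 7, 17), (3, 2, 24, 17, 38), (3, 2, 24, 20, 40), (3, 2, 24, 23, 26), (7, 17, 35, 18, 35), (7, 17, 35, 19, 13), (7, 17, 35, 29, 27)}
π[C, B2]: project onto (C, B2) (16 duplicate(s) eliminated) → {(24, 2), (24, 26), (24, 38), (24, 40), (35, 13), (35, 17), (35, 27), (35, 35)}

{(24, 2), (24, 26), (24, 38), (24, 40), (35, 13), (35, 17), (35, 27), (35, 35)}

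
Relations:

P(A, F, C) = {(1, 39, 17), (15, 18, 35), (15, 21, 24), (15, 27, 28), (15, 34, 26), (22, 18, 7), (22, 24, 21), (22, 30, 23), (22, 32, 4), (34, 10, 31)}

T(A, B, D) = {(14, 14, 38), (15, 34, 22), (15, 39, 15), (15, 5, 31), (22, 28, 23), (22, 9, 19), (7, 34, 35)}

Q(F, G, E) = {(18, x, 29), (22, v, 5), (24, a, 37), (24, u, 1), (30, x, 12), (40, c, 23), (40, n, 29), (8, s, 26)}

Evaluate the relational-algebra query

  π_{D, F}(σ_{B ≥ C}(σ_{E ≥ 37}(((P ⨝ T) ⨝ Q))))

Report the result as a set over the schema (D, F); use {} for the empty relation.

{(23, 24)}

P ⋈ T (natural join on A): {(15, 18, 35, 34, 22), (15, 18, 35, 39, 15), (15, 18, 35, 5, 31), (15, 21, 24, 34, 22), (15, 21, 24, 39, 15), (15, 21, 24, 5, 31), (15, 27, 28, 34, 22), (15, 27, 28, 39, 15), (15, 27, 28, 5, 31), (15, 34, 26, 34, 22), (15, 34, 26, 39, 15), (15, 34, 26, 5, 31), (22, 18, 7, 28, 23), (22, 18, 7, 9, 19), (22, 24, 21, 28, 23), (22, 24, 21, 9, 19), (22, 30, 23, 28, 23), (22, 30, 23, 9, 19), (22, 32, 4, 28, 23), (22, 32, 4, 9, 19)}
(P ⨝ T) ⋈ Q (natural join on F): {(15, 18, 35, 34, 22, x, 29), (15, 18, 35, 39, 15, x, 29), (15, 18, 35, 5, 31, x, 29), (22, 18, 7, 28, 23, x, 29), (22, 18, 7, 9, 19, x, 29), (22, 24, 21, 28, 23, a, 37), (22, 24, 21, 28, 23, u, 1), (22, 24, 21, 9, 19, a, 37), (22, 24, 21, 9, 19, u, 1), (22, 30, 23, 28, 23, x, 12), (22, 30, 23, 9, 19, x, 12)}
σ[E ≥ 37]: keep tuples satisfying E ≥ 37 → {(22, 24, 21, 28, 23, a, 37), (22, 24, 21, 9, 19, a, 37)}
σ[B ≥ C]: keep tuples satisfying B ≥ C → {(22, 24, 21, 28, 23, a, 37)}
Keep only column(s) D, F: {(23, 24)}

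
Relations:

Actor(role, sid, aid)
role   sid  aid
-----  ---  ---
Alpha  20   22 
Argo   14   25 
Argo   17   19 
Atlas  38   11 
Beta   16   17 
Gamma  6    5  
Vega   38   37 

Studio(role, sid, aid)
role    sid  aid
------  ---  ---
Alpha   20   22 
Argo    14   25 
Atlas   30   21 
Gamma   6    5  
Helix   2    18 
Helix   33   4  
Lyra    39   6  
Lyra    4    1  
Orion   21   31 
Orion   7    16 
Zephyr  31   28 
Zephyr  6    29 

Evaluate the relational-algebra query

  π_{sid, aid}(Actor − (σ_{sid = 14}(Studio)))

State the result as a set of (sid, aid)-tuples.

{(16, 17), (17, 19), (20, 22), (38, 11), (38, 37), (6, 5)}

Filtering on sid = 14 leaves {(Argo, 14, 25)}.
Taking the difference: {(Alpha, 20, 22), (Argo, 17, 19), (Atlas, 38, 11), (Beta, 16, 17), (Gamma, 6, 5), (Vega, 38, 37)}
Keep only column(s) sid, aid: {(16, 17), (17, 19), (20, 22), (38, 11), (38, 37), (6, 5)}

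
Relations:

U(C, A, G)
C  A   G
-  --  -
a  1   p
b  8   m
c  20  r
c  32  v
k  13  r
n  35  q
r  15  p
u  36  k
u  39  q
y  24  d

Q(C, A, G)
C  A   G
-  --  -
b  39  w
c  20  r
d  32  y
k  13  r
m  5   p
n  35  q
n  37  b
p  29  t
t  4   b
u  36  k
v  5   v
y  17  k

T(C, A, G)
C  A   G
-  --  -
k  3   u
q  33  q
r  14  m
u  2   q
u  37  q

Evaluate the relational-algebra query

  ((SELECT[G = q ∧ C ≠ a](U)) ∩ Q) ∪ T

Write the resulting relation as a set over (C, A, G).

{(k, 3, u), (n, 35, q), (q, 33, q), (r, 14, m), (u, 2, q), (u, 37, q)}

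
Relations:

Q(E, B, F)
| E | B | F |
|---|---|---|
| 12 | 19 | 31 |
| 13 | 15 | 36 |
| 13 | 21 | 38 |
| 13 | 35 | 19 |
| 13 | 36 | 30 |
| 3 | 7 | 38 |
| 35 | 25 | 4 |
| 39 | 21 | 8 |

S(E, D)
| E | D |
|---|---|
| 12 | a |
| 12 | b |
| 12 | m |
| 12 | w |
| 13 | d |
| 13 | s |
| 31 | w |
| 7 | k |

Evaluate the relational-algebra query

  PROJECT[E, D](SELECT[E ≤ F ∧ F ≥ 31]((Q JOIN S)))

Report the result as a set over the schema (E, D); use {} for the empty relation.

{(12, a), (12, b), (12, m), (12, w), (13, d), (13, s)}

Q ⋈ S (natural join on E): {(12, 19, 31, a), (12, 19, 31, b), (12, 19, 31, m), (12, 19, 31, w), (13, 15, 36, d), (13, 15, 36, s), (13, 21, 38, d), (13, 21, 38, s), (13, 35, 19, d), (13, 35, 19, s), (13, 36, 30, d), (13, 36, 30, s)}
Selection E ≤ F ∧ F ≥ 31: {(12, 19, 31, a), (12, 19, 31, b), (12, 19, 31, m), (12, 19, 31, w), (13, 15, 36, d), (13, 15, 36, s), (13, 21, 38, d), (13, 21, 38, s)}
π_{E, D} gives {(12, a), (12, b), (12, m), (12, w), (13, d), (13, s)} (2 duplicate(s) eliminated).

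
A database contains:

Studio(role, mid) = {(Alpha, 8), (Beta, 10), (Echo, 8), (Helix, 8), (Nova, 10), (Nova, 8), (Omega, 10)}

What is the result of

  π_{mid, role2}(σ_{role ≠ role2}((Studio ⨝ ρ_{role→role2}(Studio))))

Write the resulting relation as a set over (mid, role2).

{(10, Beta), (10, Nova), (10, Omega), (8, Alpha), (8, Echo), (8, Helix), (8, Nova)}

ρ[role→role2]: schema becomes (role2, mid); tuples unchanged.
Natural join on mid: {(Alpha, 8, Alpha), (Alpha, 8, Echo), (Alpha, 8, Helix), (Alpha, 8, Nova), (Beta, 10, Beta), (Beta, 10, Nova), (Beta, 10, Omega), (Echo, 8, Alpha), (Echo, 8, Echo), (Echo, 8, Helix), (Echo, 8, Nova), (Helix, 8, Alpha), (Helix, 8, Echo), (Helix, 8, Helix), (Helix, 8, Nova), (Nova, 10, Beta), (Nova, 10, Nova), (Nova, 10, Omega), (Nova, 8, Alpha), (Nova, 8, Echo), (Nova, 8, Helix), (Nova, 8, Nova), (Omega, 10, Beta), (Omega, 10, Nova), (Omega, 10, Omega)}
Filtering on role ≠ role2 leaves {(Alpha, 8, Echo), (Alpha, 8, Helix), (Alpha, 8, Nova), (Beta, 10, Nova), (Beta, 10, Omega), (Echo, 8, Alpha), (Echo, 8, Helix), (Echo, 8, Nova), (Helix, 8, Alpha), (Helix, 8, Echo), (Helix, 8, Nova), (Nova, 10, Beta), (Nova, 10, Omega), (Nova, 8, Alpha), (Nova, 8, Echo), (Nova, 8, Helix), (Omega, 10, Beta), (Omega, 10, Nova)}.
π[mid, role2]: project onto (mid, role2) (11 duplicate(s) eliminated) → {(10, Beta), (10, Nova), (10, Omega), (8, Alpha), (8, Echo), (8, Helix), (8, Nova)}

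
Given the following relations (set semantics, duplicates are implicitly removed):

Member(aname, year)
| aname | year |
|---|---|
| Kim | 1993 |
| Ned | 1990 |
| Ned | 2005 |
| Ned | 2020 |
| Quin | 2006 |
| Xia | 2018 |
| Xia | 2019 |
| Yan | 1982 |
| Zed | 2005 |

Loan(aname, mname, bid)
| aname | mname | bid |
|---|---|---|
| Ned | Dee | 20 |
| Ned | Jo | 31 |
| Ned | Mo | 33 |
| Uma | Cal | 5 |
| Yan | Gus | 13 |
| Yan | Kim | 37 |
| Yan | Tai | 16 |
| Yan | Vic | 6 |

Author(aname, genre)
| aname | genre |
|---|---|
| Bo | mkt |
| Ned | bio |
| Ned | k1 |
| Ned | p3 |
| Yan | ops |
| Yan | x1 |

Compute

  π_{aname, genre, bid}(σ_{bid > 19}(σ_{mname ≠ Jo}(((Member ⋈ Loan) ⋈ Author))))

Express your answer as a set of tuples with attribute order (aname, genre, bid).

Joining Member and Loan on aname yields {(Ned, 1990, Dee, 20), (Ned, 1990, Jo, 31), (Ned, 1990, Mo, 33), (Ned, 2005, Dee, 20), (Ned, 2005, Jo, 31), (Ned, 2005, Mo, 33), (Ned, 2020, Dee, 20), (Ned, 2020, Jo, 31), (Ned, 2020, Mo, 33), (Yan, 1982, Gus, 13), (Yan, 1982, Kim, 37), (Yan, 1982, Tai, 16), (Yan, 1982, Vic, 6)}.
Joining (Member ⋈ Loan) and Author on aname yields {(Ned, 1990, Dee, 20, bio), (Ned, 1990, Dee, 20, k1), (Ned, 1990, Dee, 20, p3), (Ned, 1990, Jo, 31, bio), (Ned, 1990, Jo, 31, k1), (Ned, 1990, Jo, 31, p3), (Ned, 1990, Mo, 33, bio), (Ned, 1990, Mo, 33, k1), (Ned, 1990, Mo, 33, p3), (Ned, 2005, Dee, 20, bio), (Ned, 2005, Dee, 20, k1), (Ned, 2005, Dee, 20, p3), (Ned, 2005, Jo, 31, bio), (Ned, 2005, Jo, 31, k1), (Ned, 2005, Jo, 31, p3), (Ned, 2005, Mo, 33, bio), (Ned, 2005, Mo, 33, k1), (Ned, 2005, Mo, 33, p3), (Ned, 2020, Dee, 20, bio), (Ned, 2020, Dee, 20, k1), (Ned, 2020, Dee, 20, p3), (Ned, 2020, Jo, 31, bio), (Ned, 2020, Jo, 31, k1), (Ned, 2020, Jo, 31, p3), (Ned, 2020, Mo, 33, bio), (Ned, 2020, Mo, 33, k1), (Ned, 2020, Mo, 33, p3), (Yan, 1982, Gus, 13, ops), (Yan, 1982, Gus, 13, x1), (Yan, 1982, Kim, 37, ops), (Yan, 1982, Kim, 37, x1), (Yan, 1982, Tai, 16, ops), (Yan, 1982, Tai, 16, x1), (Yan, 1982, Vic, 6, ops), (Yan, 1982, Vic, 6, x1)}.
Selection mname ≠ Jo: {(Ned, 1990, Dee, 20, bio), (Ned, 1990, Dee, 20, k1), (Ned, 1990, Dee, 20, p3), (Ned, 1990, Mo, 33, bio), (Ned, 1990, Mo, 33, k1), (Ned, 1990, Mo, 33, p3), (Ned, 2005, Dee, 20, bio), (Ned, 2005, Dee, 20, k1), (Ned, 2005, Dee, 20, p3), (Ned, 2005, Mo, 33, bio), (Ned, 2005, Mo, 33, k1), (Ned, 2005, Mo, 33, p3), (Ned, 2020, Dee, 20, bio), (Ned, 2020, Dee, 20, k1), (Ned, 2020, Dee, 20, p3), (Ned, 2020, Mo, 33, bio), (Ned, 2020, Mo, 33, k1), (Ned, 2020, Mo, 33, p3), (Yan, 1982, Gus, 13, ops), (Yan, 1982, Gus, 13, x1), (Yan, 1982, Kim, 37, ops), (Yan, 1982, Kim, 37, x1), (Yan, 1982, Tai, 16, ops), (Yan, 1982, Tai, 16, x1), (Yan, 1982, Vic, 6, ops), (Yan, 1982, Vic, 6, x1)}
Selection bid > 19: {(Ned, 1990, Dee, 20, bio), (Ned, 1990, Dee, 20, k1), (Ned, 1990, Dee, 20, p3), (Ned, 1990, Mo, 33, bio), (Ned, 1990, Mo, 33, k1), (Ned, 1990, Mo, 33, p3), (Ned, 2005, Dee, 20, bio), (Ned, 2005, Dee, 20, k1), (Ned, 2005, Dee, 20, p3), (Ned, 2005, Mo, 33, bio), (Ned, 2005, Mo, 33, k1), (Ned, 2005, Mo, 33, p3), (Ned, 2020, Dee, 20, bio), (Ned, 2020, Dee, 20, k1), (Ned, 2020, Dee, 20, p3), (Ned, 2020, Mo, 33, bio), (Ned, 2020, Mo, 33, k1), (Ned, 2020, Mo, 33, p3), (Yan, 1982, Kim, 37, ops), (Yan, 1982, Kim, 37, x1)}
Projecting to aname, genre, bid (12 duplicate(s) eliminated): {(Ned, bio, 20), (Ned, bio, 33), (Ned, k1, 20), (Ned, k1, 33), (Ned, p3, 20), (Ned, p3, 33), (Yan, ops, 37), (Yan, x1, 37)}

{(Ned, bio, 20), (Ned, bio, 33), (Ned, k1, 20), (Ned, k1, 33), (Ned, p3, 20), (Ned, p3, 33), (Yan, ops, 37), (Yan, x1, 37)}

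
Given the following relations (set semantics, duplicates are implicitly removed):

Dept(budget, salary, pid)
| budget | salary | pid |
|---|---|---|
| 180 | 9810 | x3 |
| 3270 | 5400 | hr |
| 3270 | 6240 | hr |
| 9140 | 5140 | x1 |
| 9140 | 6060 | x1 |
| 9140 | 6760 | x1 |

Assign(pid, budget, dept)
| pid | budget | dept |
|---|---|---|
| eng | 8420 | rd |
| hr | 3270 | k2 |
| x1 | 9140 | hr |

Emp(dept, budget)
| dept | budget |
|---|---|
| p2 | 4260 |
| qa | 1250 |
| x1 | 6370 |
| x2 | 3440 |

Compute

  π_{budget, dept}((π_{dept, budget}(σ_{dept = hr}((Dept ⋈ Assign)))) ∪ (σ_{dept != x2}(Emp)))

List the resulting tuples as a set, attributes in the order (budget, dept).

Dept ⋈ Assign (natural join on budget, pid): {(3270, 5400, hr, k2), (3270, 6240, hr, k2), (9140, 5140, x1, hr), (9140, 6060, x1, hr), (9140, 6760, x1, hr)}
Apply σ_{dept = hr}; surviving tuples: {(9140, 5140, x1, hr), (9140, 6060, x1, hr), (9140, 6760, x1, hr)}
π_{dept, budget} gives {(hr, 9140)} (2 duplicate(s) eliminated).
Apply σ_{dept != x2}; surviving tuples: {(p2, 4260), (qa, 1250), (x1, 6370)}
Taking the union: {(hr, 9140), (p2, 4260), (qa, 1250), (x1, 6370)}
π_{budget, dept} gives {(1250, qa), (4260, p2), (6370, x1), (9140, hr)}.

{(1250, qa), (4260, p2), (6370, x1), (9140, hr)}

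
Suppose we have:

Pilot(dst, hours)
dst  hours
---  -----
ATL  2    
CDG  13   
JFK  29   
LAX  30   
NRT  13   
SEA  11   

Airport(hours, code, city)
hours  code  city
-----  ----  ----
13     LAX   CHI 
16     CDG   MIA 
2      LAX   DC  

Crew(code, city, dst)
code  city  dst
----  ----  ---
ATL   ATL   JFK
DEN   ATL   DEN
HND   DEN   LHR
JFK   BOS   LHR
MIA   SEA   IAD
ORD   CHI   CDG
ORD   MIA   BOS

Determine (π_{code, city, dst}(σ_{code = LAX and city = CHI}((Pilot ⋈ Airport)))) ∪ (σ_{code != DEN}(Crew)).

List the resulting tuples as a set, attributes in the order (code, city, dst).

Joining Pilot and Airport on hours yields {(ATL, 2, LAX, DC), (CDG, 13, LAX, CHI), (NRT, 13, LAX, CHI)}.
σ[code = LAX and city = CHI]: keep tuples satisfying code = LAX and city = CHI → {(CDG, 13, LAX, CHI), (NRT, 13, LAX, CHI)}
Keep only column(s) code, city, dst: {(LAX, CHI, CDG), (LAX, CHI, NRT)}
σ[code != DEN]: keep tuples satisfying code != DEN → {(ATL, ATL, JFK), (HND, DEN, LHR), (JFK, BOS, LHR), (MIA, SEA, IAD), (ORD, CHI, CDG), (ORD, MIA, BOS)}
Set union of the two operands is {(ATL, ATL, JFK), (HND, DEN, LHR), (JFK, BOS, LHR), (LAX, CHI, CDG), (LAX, CHI, NRT), (MIA, SEA, IAD), (ORD, CHI, CDG), (ORD, MIA, BOS)}.

{(ATL, ATL, JFK), (HND, DEN, LHR), (JFK, BOS, LHR), (LAX, CHI, CDG), (LAX, CHI, NRT), (MIA, SEA, IAD), (ORD, CHI, CDG), (ORD, MIA, BOS)}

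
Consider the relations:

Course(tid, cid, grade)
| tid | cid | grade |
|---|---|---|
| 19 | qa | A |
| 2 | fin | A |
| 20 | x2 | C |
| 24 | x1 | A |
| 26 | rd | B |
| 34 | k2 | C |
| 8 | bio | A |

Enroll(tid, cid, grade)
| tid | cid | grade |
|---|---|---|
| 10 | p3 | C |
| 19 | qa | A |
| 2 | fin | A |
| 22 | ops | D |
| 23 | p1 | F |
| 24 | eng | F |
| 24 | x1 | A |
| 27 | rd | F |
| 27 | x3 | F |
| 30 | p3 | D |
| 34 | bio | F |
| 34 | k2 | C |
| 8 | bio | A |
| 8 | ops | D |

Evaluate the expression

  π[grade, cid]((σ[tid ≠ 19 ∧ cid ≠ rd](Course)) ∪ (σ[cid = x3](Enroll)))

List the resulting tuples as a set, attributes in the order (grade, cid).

Apply σ_{tid ≠ 19 ∧ cid ≠ rd}; surviving tuples: {(2, fin, A), (20, x2, C), (24, x1, A), (34, k2, C), (8, bio, A)}
Apply σ_{cid = x3}; surviving tuples: {(27, x3, F)}
Union: {(2, fin, A), (20, x2, C), (24, x1, A), (34, k2, C), (8, bio, A)} with {(27, x3, F)} → {(2, fin, A), (20, x2, C), (24, x1, A), (27, x3, F), (34, k2, C), (8, bio, A)}
π_{grade, cid} gives {(A, bio), (A, fin), (A, x1), (C, k2), (C, x2), (F, x3)}.

{(A, bio), (A, fin), (A, x1), (C, k2), (C, x2), (F, x3)}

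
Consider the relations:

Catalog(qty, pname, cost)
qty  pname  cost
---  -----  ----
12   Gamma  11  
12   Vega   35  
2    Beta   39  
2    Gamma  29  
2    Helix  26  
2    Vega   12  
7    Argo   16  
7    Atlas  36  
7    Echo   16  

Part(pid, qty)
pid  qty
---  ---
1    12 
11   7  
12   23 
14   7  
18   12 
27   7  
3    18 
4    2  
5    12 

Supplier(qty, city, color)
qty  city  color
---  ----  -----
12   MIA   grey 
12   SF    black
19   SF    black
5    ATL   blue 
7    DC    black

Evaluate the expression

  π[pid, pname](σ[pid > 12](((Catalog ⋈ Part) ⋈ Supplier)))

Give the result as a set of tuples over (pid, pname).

{(14, Argo), (14, Atlas), (14, Echo), (18, Gamma), (18, Vega), (27, Argo), (27, Atlas), (27, Echo)}

Natural join on qty: {(12, Gamma, 11, 1), (12, Gamma, 11, 18), (12, Gamma, 11, 5), (12, Vega, 35, 1), (12, Vega, 35, 18), (12, Vega, 35, 5), (2, Beta, 39, 4), (2, Gamma, 29, 4), (2, Helix, 26, 4), (2, Vega, 12, 4), (7, Argo, 16, 11), (7, Argo, 16, 14), (7, Argo, 16, 27), (7, Atlas, 36, 11), (7, Atlas, 36, 14), (7, Atlas, 36, 27), (7, Echo, 16, 11), (7, Echo, 16, 14), (7, Echo, 16, 27)}
Natural join on qty: {(12, Gamma, 11, 1, MIA, grey), (12, Gamma, 11, 1, SF, black), (12, Gamma, 11, 18, MIA, grey), (12, Gamma, 11, 18, SF, black), (12, Gamma, 11, 5, MIA, grey), (12, Gamma, 11, 5, SF, black), (12, Vega, 35, 1, MIA, grey), (12, Vega, 35, 1, SF, black), (12, Vega, 35, 18, MIA, grey), (12, Vega, 35, 18, SF, black), (12, Vega, 35, 5, MIA, grey), (12, Vega, 35, 5, SF, black), (7, Argo, 16, 11, DC, black), (7, Argo, 16, 14, DC, black), (7, Argo, 16, 27, DC, black), (7, Atlas, 36, 11, DC, black), (7, Atlas, 36, 14, DC, black), (7, Atlas, 36, 27, DC, black), (7, Echo, 16, 11, DC, black), (7, Echo, 16, 14, DC, black), (7, Echo, 16, 27, DC, black)}
Apply σ_{pid > 12}; surviving tuples: {(12, Gamma, 11, 18, MIA, grey), (12, Gamma, 11, 18, SF, black), (12, Vega, 35, 18, MIA, grey), (12, Vega, 35, 18, SF, black), (7, Argo, 16, 14, DC, black), (7, Argo, 16, 27, DC, black), (7, Atlas, 36, 14, DC, black), (7, Atlas, 36, 27, DC, black), (7, Echo, 16, 14, DC, black), (7, Echo, 16, 27, DC, black)}
Keep only column(s) pid, pname (2 duplicate(s) eliminated): {(14, Argo), (14, Atlas), (14, Echo), (18, Gamma), (18, Vega), (27, Argo), (27, Atlas), (27, Echo)}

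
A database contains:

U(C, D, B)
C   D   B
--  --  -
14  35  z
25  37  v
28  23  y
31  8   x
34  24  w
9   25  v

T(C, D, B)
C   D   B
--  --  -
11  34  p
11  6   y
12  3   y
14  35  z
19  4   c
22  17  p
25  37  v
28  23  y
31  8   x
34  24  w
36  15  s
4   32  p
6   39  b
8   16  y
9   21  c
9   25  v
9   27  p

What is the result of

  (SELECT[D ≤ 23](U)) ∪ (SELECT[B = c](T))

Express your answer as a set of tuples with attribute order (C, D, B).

{(19, 4, c), (28, 23, y), (31, 8, x), (9, 21, c)}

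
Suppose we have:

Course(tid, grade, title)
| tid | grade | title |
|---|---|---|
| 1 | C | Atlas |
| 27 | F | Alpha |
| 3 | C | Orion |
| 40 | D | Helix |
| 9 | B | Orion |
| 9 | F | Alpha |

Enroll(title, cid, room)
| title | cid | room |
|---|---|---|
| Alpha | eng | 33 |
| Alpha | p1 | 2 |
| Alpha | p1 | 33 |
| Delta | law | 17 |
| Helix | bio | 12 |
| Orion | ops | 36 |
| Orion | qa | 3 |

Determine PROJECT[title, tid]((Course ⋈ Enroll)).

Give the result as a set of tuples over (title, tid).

{(Alpha, 27), (Alpha, 9), (Helix, 40), (Orion, 3), (Orion, 9)}

Natural join on title: {(27, F, Alpha, eng, 33), (27, F, Alpha, p1, 2), (27, F, Alpha, p1, 33), (3, C, Orion, ops, 36), (3, C, Orion, qa, 3), (40, D, Helix, bio, 12), (9, B, Orion, ops, 36), (9, B, Orion, qa, 3), (9, F, Alpha, eng, 33), (9, F, Alpha, p1, 2), (9, F, Alpha, p1, 33)}
π_{title, tid} gives {(Alpha, 27), (Alpha, 9), (Helix, 40), (Orion, 3), (Orion, 9)} (6 duplicate(s) eliminated).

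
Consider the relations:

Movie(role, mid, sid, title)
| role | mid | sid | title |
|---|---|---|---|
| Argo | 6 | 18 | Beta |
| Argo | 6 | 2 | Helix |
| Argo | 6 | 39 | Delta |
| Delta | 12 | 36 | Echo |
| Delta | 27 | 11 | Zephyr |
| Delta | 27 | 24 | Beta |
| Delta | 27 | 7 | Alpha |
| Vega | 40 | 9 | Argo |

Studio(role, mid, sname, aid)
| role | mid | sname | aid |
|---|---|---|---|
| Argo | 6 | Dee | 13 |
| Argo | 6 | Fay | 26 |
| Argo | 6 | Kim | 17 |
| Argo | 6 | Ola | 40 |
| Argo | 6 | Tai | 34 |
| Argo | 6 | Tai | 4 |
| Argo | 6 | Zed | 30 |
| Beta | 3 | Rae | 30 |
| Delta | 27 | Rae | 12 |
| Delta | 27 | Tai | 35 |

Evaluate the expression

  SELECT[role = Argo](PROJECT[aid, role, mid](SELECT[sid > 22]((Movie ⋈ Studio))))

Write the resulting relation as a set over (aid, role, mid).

{(13, Argo, 6), (17, Argo, 6), (26, Argo, 6), (30, Argo, 6), (34, Argo, 6), (4, Argo, 6), (40, Argo, 6)}

Joining Movie and Studio on role, mid yields {(Argo, 6, 18, Beta, Dee, 13), (Argo, 6, 18, Beta, Fay, 26), (Argo, 6, 18, Beta, Kim, 17), (Argo, 6, 18, Beta, Ola, 40), (Argo, 6, 18, Beta, Tai, 34), (Argo, 6, 18, Beta, Tai, 4), (Argo, 6, 18, Beta, Zed, 30), (Argo, 6, 2, Helix, Dee, 13), (Argo, 6, 2, Helix, Fay, 26), (Argo, 6, 2, Helix, Kim, 17), (Argo, 6, 2, Helix, Ola, 40), (Argo, 6, 2, Helix, Tai, 34), (Argo, 6, 2, Helix, Tai, 4), (Argo, 6, 2, Helix, Zed, 30), (Argo, 6, 39, Delta, Dee, 13), (Argo, 6, 39, Delta, Fay, 26), (Argo, 6, 39, Delta, Kim, 17), (Argo, 6, 39, Delta, Ola, 40), (Argo, 6, 39, Delta, Tai, 34), (Argo, 6, 39, Delta, Tai, 4), (Argo, 6, 39, Delta, Zed, 30), (Delta, 27, 11, Zephyr, Rae, 12), (Delta, 27, 11, Zephyr, Tai, 35), (Delta, 27, 24, Beta, Rae, 12), (Delta, 27, 24, Beta, Tai, 35), (Delta, 27, 7, Alpha, Rae, 12), (Delta, 27, 7, Alpha, Tai, 35)}.
σ[sid > 22]: keep tuples satisfying sid > 22 → {(Argo, 6, 39, Delta, Dee, 13), (Argo, 6, 39, Delta, Fay, 26), (Argo, 6, 39, Delta, Kim, 17), (Argo, 6, 39, Delta, Ola, 40), (Argo, 6, 39, Delta, Tai, 34), (Argo, 6, 39, Delta, Tai, 4), (Argo, 6, 39, Delta, Zed, 30), (Delta, 27, 24, Beta, Rae, 12), (Delta, 27, 24, Beta, Tai, 35)}
Projecting to aid, role, mid: {(12, Delta, 27), (13, Argo, 6), (17, Argo, 6), (26, Argo, 6), (30, Argo, 6), (34, Argo, 6), (35, Delta, 27), (4, Argo, 6), (40, Argo, 6)}
σ[role = Argo]: keep tuples satisfying role = Argo → {(13, Argo, 6), (17, Argo, 6), (26, Argo, 6), (30, Argo, 6), (34, Argo, 6), (4, Argo, 6), (40, Argo, 6)}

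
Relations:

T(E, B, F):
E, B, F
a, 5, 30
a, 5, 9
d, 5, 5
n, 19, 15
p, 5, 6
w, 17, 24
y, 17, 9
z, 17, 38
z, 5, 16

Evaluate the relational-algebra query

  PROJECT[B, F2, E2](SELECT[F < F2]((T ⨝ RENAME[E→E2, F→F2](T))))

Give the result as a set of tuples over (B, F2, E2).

{(17, 24, w), (17, 38, z), (5, 16, z), (5, 30, a), (5, 6, p), (5, 9, a)}

ρ[E→E2, F→F2]: schema becomes (E2, B, F2); tuples unchanged.
Joining T and RENAME[E→E2, F→F2](T) on B yields {(a, 5, 30, a, 30), (a, 5, 30, a, 9), (a, 5, 30, d, 5), (a, 5, 30, p, 6), (a, 5, 30, z, 16), (a, 5, 9, a, 30), (a, 5, 9, a, 9), (a, 5, 9, d, 5), (a, 5, 9, p, 6), (a, 5, 9, z, 16), (d, 5, 5, a, 30), (d, 5, 5, a, 9), (d, 5, 5, d, 5), (d, 5, 5, p, 6), (d, 5, 5, z, 16), (n, 19, 15, n, 15), (p, 5, 6, a, 30), (p, 5, 6, a, 9), (p, 5, 6, d, 5), (p, 5, 6, p, 6), (p, 5, 6, z, 16), (w, 17, 24, w, 24), (w, 17, 24, y, 9), (w, 17, 24, z, 38), (y, 17, 9, w, 24), (y, 17, 9, y, 9), (y, 17, 9, z, 38), (z, 17, 38, w, 24), (z, 17, 38, y, 9), (z, 17, 38, z, 38), (z, 5, 16, a, 30), (z, 5, 16, a, 9), (z, 5, 16, d, 5), (z, 5, 16, p, 6), (z, 5, 16, z, 16)}.
Apply σ_{F < F2}; surviving tuples: {(a, 5, 9, a, 30), (a, 5, 9, z, 16), (d, 5, 5, a, 30), (d, 5, 5, a, 9), (d, 5, 5, p, 6), (d, 5, 5, z, 16), (p, 5, 6, a, 30), (p, 5, 6, a, 9), (p, 5, 6, z, 16), (w, 17, 24, z, 38), (y, 17, 9, w, 24), (y, 17, 9, z, 38), (z, 5, 16, a, 30)}
Keep only column(s) B, F2, E2 (7 duplicate(s) eliminated): {(17, 24, w), (17, 38, z), (5, 16, z), (5, 30, a), (5, 6, p), (5, 9, a)}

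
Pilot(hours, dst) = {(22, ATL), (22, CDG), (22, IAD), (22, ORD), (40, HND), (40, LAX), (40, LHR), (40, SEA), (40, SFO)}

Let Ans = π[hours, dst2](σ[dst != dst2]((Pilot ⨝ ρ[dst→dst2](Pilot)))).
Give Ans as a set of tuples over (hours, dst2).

ρ[dst→dst2]: schema becomes (hours, dst2); tuples unchanged.
Natural join on hours: {(22, ATL, ATL), (22, ATL, CDG), (22, ATL, IAD), (22, ATL, ORD), (22, CDG, ATL), (22, CDG, CDG), (22, CDG, IAD), (22, CDG, ORD), (22, IAD, ATL), (22, IAD, CDG), (22, IAD, IAD), (22, IAD, ORD), (22, ORD, ATL), (22, ORD, CDG), (22, ORD, IAD), (22, ORD, ORD), (40, HND, HND), (40, HND, LAX), (40, HND, LHR), (40, HND, SEA), (40, HND, SFO), (40, LAX, HND), (40, LAX, LAX), (40, LAX, LHR), (40, LAX, SEA), (40, LAX, SFO), (40, LHR, HND), (40, LHR, LAX), (40, LHR, LHR), (40, LHR, SEA), (40, LHR, SFO), (40, SEA, HND), (40, SEA, LAX), (40, SEA, LHR), (40, SEA, SEA), (40, SEA, SFO), (40, SFO, HND), (40, SFO, LAX), (40, SFO, LHR), (40, SFO, SEA), (40, SFO, SFO)}
Selection dst != dst2: {(22, ATL, CDG), (22, ATL, IAD), (22, ATL, ORD), (22, CDG, ATL), (22, CDG, IAD), (22, CDG, ORD), (22, IAD, ATL), (22, IAD, CDG), (22, IAD, ORD), (22, ORD, ATL), (22, ORD, CDG), (22, ORD, IAD), (40, HND, LAX), (40, HND, LHR), (40, HND, SEA), (40, HND, SFO), (40, LAX, HND), (40, LAX, LHR), (40, LAX, SEA), (40, LAX, SFO), (40, LHR, HND), (40, LHR, LAX), (40, LHR, SEA), (40, LHR, SFO), (40, SEA, HND), (40, SEA, LAX), (40, SEA, LHR), (40, SEA, SFO), (40, SFO, HND), (40, SFO, LAX), (40, SFO, LHR), (40, SFO, SEA)}
Projecting to hours, dst2 (23 duplicate(s) eliminated): {(22, ATL), (22, CDG), (22, IAD), (22, ORD), (40, HND), (40, LAX), (40, LHR), (40, SEA), (40, SFO)}

{(22, ATL), (22, CDG), (22, IAD), (22, ORD), (40, HND), (40, LAX), (40, LHR), (40, SEA), (40, SFO)}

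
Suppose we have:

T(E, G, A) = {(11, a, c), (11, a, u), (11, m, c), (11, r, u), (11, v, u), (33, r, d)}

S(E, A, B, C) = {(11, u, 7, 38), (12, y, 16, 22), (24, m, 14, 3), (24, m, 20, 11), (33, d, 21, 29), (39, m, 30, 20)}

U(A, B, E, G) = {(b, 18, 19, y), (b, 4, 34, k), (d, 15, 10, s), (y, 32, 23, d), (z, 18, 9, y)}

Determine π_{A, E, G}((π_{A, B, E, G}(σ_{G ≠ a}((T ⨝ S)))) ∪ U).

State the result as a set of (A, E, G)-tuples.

Joining T and S on E, A yields {(11, a, u, 7, 38), (11, r, u, 7, 38), (11, v, u, 7, 38), (33, r, d, 21, 29)}.
Filtering on G ≠ a leaves {(11, r, u, 7, 38), (11, v, u, 7, 38), (33, r, d, 21, 29)}.
Projecting to A, B, E, G: {(d, 21, 33, r), (u, 7, 11, r), (u, 7, 11, v)}
Taking the union: {(b, 18, 19, y), (b, 4, 34, k), (d, 15, 10, s), (d, 21, 33, r), (u, 7, 11, r), (u, 7, 11, v), (y, 32, 23, d), (z, 18, 9, y)}
Projecting to A, E, G: {(b, 19, y), (b, 34, k), (d, 10, s), (d, 33, r), (u, 11, r), (u, 11, v), (y, 23, d), (z, 9, y)}

{(b, 19, y), (b, 34, k), (d, 10, s), (d, 33, r), (u, 11, r), (u, 11, v), (y, 23, d), (z, 9, y)}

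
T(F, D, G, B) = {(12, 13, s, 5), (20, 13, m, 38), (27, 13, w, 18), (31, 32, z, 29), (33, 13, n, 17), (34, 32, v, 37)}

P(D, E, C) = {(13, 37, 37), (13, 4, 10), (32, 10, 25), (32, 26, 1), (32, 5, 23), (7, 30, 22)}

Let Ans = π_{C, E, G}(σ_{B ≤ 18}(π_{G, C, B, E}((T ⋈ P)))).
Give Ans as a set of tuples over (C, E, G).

{(10, 4, n), (10, 4, s), (10, 4, w), (37, 37, n), (37, 37, s), (37, 37, w)}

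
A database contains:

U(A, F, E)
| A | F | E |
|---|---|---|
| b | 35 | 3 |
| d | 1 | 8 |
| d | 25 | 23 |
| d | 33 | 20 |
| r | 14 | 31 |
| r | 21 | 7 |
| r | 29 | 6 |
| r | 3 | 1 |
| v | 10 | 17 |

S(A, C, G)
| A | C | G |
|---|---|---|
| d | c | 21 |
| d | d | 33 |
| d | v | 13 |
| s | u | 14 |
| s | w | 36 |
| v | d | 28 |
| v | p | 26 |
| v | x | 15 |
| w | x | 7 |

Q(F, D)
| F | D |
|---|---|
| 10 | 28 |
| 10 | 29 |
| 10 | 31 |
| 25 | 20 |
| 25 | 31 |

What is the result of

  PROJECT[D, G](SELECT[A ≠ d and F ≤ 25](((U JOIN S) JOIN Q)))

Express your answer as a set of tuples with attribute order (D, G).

Joining U and S on A yields {(d, 1, 8, c, 21), (d, 1, 8, d, 33), (d, 1, 8, v, 13), (d, 25, 23, c, 21), (d, 25, 23, d, 33), (d, 25, 23, v, 13), (d, 33, 20, c, 21), (d, 33, 20, d, 33), (d, 33, 20, v, 13), (v, 10, 17, d, 28), (v, 10, 17, p, 26), (v, 10, 17, x, 15)}.
Joining (U JOIN S) and Q on F yields {(d, 25, 23, c, 21, 20), (d, 25, 23, c, 21, 31), (d, 25, 23, d, 33, 20), (d, 25, 23, d, 33, 31), (d, 25, 23, v, 13, 20), (d, 25, 23, v, 13, 31), (v, 10, 17, d, 28, 28), (v, 10, 17, d, 28, 29), (v, 10, 17, d, 28, 31), (v, 10, 17, p, 26, 28), (v, 10, 17, p, 26, 29), (v, 10, 17, p, 26, 31), (v, 10, 17, x, 15, 28), (v, 10, 17, x, 15, 29), (v, 10, 17, x, 15, 31)}.
σ[A ≠ d and F ≤ 25]: keep tuples satisfying A ≠ d and F ≤ 25 → {(v, 10, 17, d, 28, 28), (v, 10, 17, d, 28, 29), (v, 10, 17, d, 28, 31), (v, 10, 17, p, 26, 28), (v, 10, 17, p, 26, 29), (v, 10, 17, p, 26, 31), (v, 10, 17, x, 15, 28), (v, 10, 17, x, 15, 29), (v, 10, 17, x, 15, 31)}
Projecting to D, G: {(28, 15), (28, 26), (28, 28), (29, 15), (29, 26), (29, 28), (31, 15), (31, 26), (31, 28)}

{(28, 15), (28, 26), (28, 28), (29, 15), (29, 26), (29, 28), (31, 15), (31, 26), (31, 28)}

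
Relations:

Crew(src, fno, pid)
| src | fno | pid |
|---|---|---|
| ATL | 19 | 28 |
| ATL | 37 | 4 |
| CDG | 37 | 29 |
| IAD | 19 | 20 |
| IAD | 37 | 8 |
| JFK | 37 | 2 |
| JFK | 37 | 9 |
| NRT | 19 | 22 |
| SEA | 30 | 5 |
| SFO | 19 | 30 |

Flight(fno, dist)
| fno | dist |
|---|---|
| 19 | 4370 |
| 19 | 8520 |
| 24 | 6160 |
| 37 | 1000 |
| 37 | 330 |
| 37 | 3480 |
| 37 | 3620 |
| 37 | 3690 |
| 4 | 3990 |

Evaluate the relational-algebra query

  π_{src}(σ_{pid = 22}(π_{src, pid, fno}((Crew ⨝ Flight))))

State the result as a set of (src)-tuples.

Natural join on fno: {(ATL, 19, 28, 4370), (ATL, 19, 28, 8520), (ATL, 37, 4, 1000), (ATL, 37, 4, 330), (ATL, 37, 4, 3480), (ATL, 37, 4, 3620), (ATL, 37, 4, 3690), (CDG, 37, 29, 1000), (CDG, 37, 29, 330), (CDG, 37, 29, 3480), (CDG, 37, 29, 3620), (CDG, 37, 29, 3690), (IAD, 19, 20, 4370), (IAD, 19, 20, 8520), (IAD, 37, 8, 1000), (IAD, 37, 8, 330), (IAD, 37, 8, 3480), (IAD, 37, 8, 3620), (IAD, 37, 8, 3690), (JFK, 37, 2, 1000), (JFK, 37, 2, 330), (JFK, 37, 2, 3480), (JFK, 37, 2, 3620), (JFK, 37, 2, 3690), (JFK, 37, 9, 1000), (JFK, 37, 9, 330), (JFK, 37, 9, 3480), (JFK, 37, 9, 3620), (JFK, 37, 9, 3690), (NRT, 19, 22, 4370), (NRT, 19, 22, 8520), (SFO, 19, 30, 4370), (SFO, 19, 30, 8520)}
π_{src, pid, fno} gives {(ATL, 28, 19), (ATL, 4, 37), (CDG, 29, 37), (IAD, 20, 19), (IAD, 8, 37), (JFK, 2, 37), (JFK, 9, 37), (NRT, 22, 19), (SFO, 30, 19)} (24 duplicate(s) eliminated).
Apply σ_{pid = 22}; surviving tuples: {(NRT, 22, 19)}
π_{src} gives {NRT}.

{NRT}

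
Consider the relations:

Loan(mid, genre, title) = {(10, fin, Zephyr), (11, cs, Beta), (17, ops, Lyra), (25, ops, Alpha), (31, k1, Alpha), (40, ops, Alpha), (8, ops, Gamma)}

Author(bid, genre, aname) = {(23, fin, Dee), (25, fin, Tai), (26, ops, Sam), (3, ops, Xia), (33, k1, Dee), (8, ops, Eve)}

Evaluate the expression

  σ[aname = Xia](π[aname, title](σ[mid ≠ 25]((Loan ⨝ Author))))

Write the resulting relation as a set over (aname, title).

Joining Loan and Author on genre yields {(10, fin, Zephyr, 23, Dee), (10, fin, Zephyr, 25, Tai), (17, ops, Lyra, 26, Sam), (17, ops, Lyra, 3, Xia), (17, ops, Lyra, 8, Eve), (25, ops, Alpha, 26, Sam), (25, ops, Alpha, 3, Xia), (25, ops, Alpha, 8, Eve), (31, k1, Alpha, 33, Dee), (40, ops, Alpha, 26, Sam), (40, ops, Alpha, 3, Xia), (40, ops, Alpha, 8, Eve), (8, ops, Gamma, 26, Sam), (8, ops, Gamma, 3, Xia), (8, ops, Gamma, 8, Eve)}.
Filtering on mid ≠ 25 leaves {(10, fin, Zephyr, 23, Dee), (10, fin, Zephyr, 25, Tai), (17, ops, Lyra, 26, Sam), (17, ops, Lyra, 3, Xia), (17, ops, Lyra, 8, Eve), (31, k1, Alpha, 33, Dee), (40, ops, Alpha, 26, Sam), (40, ops, Alpha, 3, Xia), (40, ops, Alpha, 8, Eve), (8, ops, Gamma, 26, Sam), (8, ops, Gamma, 3, Xia), (8, ops, Gamma, 8, Eve)}.
π[aname, title]: project onto (aname, title) → {(Dee, Alpha), (Dee, Zephyr), (Eve, Alpha), (Eve, Gamma), (Eve, Lyra), (Sam, Alpha), (Sam, Gamma), (Sam, Lyra), (Tai, Zephyr), (Xia, Alpha), (Xia, Gamma), (Xia, Lyra)}
Filtering on aname = Xia leaves {(Xia, Alpha), (Xia, Gamma), (Xia, Lyra)}.

{(Xia, Alpha), (Xia, Gamma), (Xia, Lyra)}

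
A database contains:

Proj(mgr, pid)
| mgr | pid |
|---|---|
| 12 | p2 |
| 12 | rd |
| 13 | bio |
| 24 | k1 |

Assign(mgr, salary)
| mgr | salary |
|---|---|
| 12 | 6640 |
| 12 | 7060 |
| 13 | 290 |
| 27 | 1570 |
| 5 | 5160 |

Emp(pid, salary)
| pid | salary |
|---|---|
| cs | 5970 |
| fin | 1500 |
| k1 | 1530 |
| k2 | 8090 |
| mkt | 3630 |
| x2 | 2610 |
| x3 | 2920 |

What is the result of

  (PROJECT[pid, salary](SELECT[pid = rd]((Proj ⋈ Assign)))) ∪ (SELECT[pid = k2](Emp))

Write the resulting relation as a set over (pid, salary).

{(k2, 8090), (rd, 6640), (rd, 7060)}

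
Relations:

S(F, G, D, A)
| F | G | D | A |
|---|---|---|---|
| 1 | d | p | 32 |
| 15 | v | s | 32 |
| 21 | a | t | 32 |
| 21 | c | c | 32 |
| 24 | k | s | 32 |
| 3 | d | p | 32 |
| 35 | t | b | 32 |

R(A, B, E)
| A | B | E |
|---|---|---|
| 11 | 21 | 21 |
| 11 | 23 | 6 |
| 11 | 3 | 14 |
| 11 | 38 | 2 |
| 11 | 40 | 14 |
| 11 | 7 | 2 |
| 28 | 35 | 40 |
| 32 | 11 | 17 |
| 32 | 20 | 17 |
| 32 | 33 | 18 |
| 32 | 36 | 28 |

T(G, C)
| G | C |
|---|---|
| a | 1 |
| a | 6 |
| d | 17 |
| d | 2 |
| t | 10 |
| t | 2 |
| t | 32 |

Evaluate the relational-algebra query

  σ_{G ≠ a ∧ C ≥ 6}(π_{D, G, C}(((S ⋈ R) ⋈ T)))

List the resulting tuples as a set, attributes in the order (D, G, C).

S ⋈ R (natural join on A): {(1, d, p, 32, 11, 17), (1, d, p, 32, 20, 17), (1, d, p, 32, 33, 18), (1, d, p, 32, 36, 28), (15, v, s, 32, 11, 17), (15, v, s, 32, 20, 17), (15, v, s, 32, 33, 18), (15, v, s, 32, 36, 28), (21, a, t, 32, 11, 17), (21, a, t, 32, 20, 17), (21, a, t, 32, 33, 18), (21, a, t, 32, 36, 28), (21, c, c, 32, 11, 17), (21, c, c, 32, 20, 17), (21, c, c, 32, 33, 18), (21, c, c, 32, 36, 28), (24, k, s, 32, 11, 17), (24, k, s, 32, 20, 17), (24, k, s, 32, 33, 18), (24, k, s, 32, 36, 28), (3, d, p, 32, 11, 17), (3, d, p, 32, 20, 17), (3, d, p, 32, 33, 18), (3, d, p, 32, 36, 28), (35, t, b, 32, 11, 17), (35, t, b, 32, 20, 17), (35, t, b, 32, 33, 18), (35, t, b, 32, 36, 28)}
(S ⋈ R) ⋈ T (natural join on G): {(1, d, p, 32, 11, 17, 17), (1, d, p, 32, 11, 17, 2), (1, d, p, 32, 20, 17, 17), (1, d, p, 32, 20, 17, 2), (1, d, p, 32, 33, 18, 17), (1, d, p, 32, 33, 18, 2), (1, d, p, 32, 36, 28, 17), (1, d, p, 32, 36, 28, 2), (21, a, t, 32, 11, 17, 1), (21, a, t, 32, 11, 17, 6), (21, a, t, 32, 20, 17, 1), (21, a, t, 32, 20, 17, 6), (21, a, t, 32, 33, 18, 1), (21, a, t, 32, 33, 18, 6), (21, a, t, 32, 36, 28, 1), (21, a, t, 32, 36, 28, 6), (3, d, p, 32, 11, 17, 17), (3, d, p, 32, 11, 17, 2), (3, d, p, 32, 20, 17, 17), (3, d, p, 32, 20, 17, 2), (3, d, p, 32, 33, 18, 17), (3, d, p, 32, 33, 18, 2), (3, d, p, 32, 36, 28, 17), (3, d, p, 32, 36, 28, 2), (35, t, b, 32, 11, 17, 10), (35, t, b, 32, 11, 17, 2), (35, t, b, 32, 11, 17, 32), (35, t, b, 32, 20, 17, 10), (35, t, b, 32, 20, 17, 2), (35, t, b, 32, 20, 17, 32), (35, t, b, 32, 33, 18, 10), (35, t, b, 32, 33, 18, 2), (35, t, b, 32, 33, 18, 32), (35, t, b, 32, 36, 28, 10), (35, t, b, 32, 36, 28, 2), (35, t, b, 32, 36, 28, 32)}
Projecting to D, G, C (29 duplicate(s) eliminated): {(b, t, 10), (b, t, 2), (b, t, 32), (p, d, 17), (p, d, 2), (t, a, 1), (t, a, 6)}
Selection G ≠ a ∧ C ≥ 6: {(b, t, 10), (b, t, 32), (p, d, 17)}

{(b, t, 10), (b, t, 32), (p, d, 17)}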